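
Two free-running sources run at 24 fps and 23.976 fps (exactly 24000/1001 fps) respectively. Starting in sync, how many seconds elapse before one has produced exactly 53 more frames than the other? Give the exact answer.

53053/24 seconds

The gap grows by |24000/1001 − 24| = 24/1001 frames per second.
Time for a 53-frame gap: 53 ÷ (24/1001) = 53053/24 s.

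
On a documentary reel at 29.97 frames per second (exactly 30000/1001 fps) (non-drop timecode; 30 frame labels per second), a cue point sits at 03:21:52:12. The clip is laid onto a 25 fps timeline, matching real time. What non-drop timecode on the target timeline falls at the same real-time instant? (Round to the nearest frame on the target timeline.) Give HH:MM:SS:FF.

Source frame index: (3×3600 + 21×60 + 52) × 30 + 12 = 363372.
Real time: 363372 / (30000/1001) = 30311281/2500 s.
Target frame: (30311281/2500) × (25) = 30311281/100 ≈ 303112.810 → 303113.
At 25 labels/s: frame 303113 → 03:22:04:13.

03:22:04:13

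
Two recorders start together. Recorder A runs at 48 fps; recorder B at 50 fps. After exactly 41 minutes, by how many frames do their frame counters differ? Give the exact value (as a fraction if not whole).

41 min = 2460 s.
A emits 48 × 2460 = 118080 frames; B emits 50 × 2460 = 123000.
Difference = 4920 frames; B is ahead of A.

4920 frames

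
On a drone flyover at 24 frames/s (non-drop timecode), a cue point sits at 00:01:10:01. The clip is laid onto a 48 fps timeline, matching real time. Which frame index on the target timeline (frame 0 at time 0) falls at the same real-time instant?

Source frame index: (0×3600 + 1×60 + 10) × 24 + 1 = 1681.
Real time: 1681 / (24) = 1681/24 s.
Target frame: (1681/24) × (48) = 3362.

frame 3362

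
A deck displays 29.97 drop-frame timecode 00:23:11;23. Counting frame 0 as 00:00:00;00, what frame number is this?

41711

As if non-drop at 30 labels/s: (0 × 3600 + 23 × 60 + 11) × 30 + 23 = 41753.
Minute boundaries passed: 23; those not divisible by 10: 23 − 2 = 21; dropped labels = 2 × 21 = 42.
Actual frame index = 41753 − 42 = 41711.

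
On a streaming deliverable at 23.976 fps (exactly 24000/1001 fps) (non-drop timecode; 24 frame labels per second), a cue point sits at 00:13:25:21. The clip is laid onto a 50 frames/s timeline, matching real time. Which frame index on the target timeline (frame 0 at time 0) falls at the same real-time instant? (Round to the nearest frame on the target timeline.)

Source frame index: (0×3600 + 13×60 + 25) × 24 + 21 = 19341.
Real time: 19341 / (24000/1001) = 6453447/8000 s.
Target frame: (6453447/8000) × (50) = 6453447/160 ≈ 40334.044 → 40334.

frame 40334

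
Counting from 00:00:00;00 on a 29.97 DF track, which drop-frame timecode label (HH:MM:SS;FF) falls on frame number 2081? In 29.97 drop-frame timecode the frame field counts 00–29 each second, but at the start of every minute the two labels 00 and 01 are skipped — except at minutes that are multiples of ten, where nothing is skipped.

00:01:09;13

Each 10-minute DF block holds 10 × 60 × 30 − 9 × 2 = 17982 frames. 2081 ÷ 17982 → 0 full blocks, remainder 2081.
Within the partial block the first minute is 1800 frames and each further minute 1798, so 1 further minute boundary passed. Total skipped labels = 18 × 0 + 2 × 1 = 2.
Non-drop label index = 2081 + 2 = 2083; at 30 labels/s that is 00:01:09:13, i.e. DF 00:01:09;13.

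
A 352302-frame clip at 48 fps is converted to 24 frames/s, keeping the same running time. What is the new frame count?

176151 frames

Target frames = source frames × (target rate / source rate) = 352302 × (24)/(48) = 352302 × 1/2 = 176151.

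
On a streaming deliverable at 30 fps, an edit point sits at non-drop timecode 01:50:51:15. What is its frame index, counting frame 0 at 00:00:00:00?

Total seconds to the label: (1 × 3600 + 50 × 60 + 51) = 6651.
Frame index = 6651 × 30 + 15 = 199545.

199545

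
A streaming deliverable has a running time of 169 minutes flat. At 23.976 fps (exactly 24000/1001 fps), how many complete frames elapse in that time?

169 min = 10140 s.
Frames = 10140 × 24000/1001 = 18720000/77 ≈ 243116.8831.
Complete frames: 243116.

243116 frames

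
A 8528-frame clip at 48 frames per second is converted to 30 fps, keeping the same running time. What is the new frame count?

Target frames = source frames × (target rate / source rate) = 8528 × (30)/(48) = 8528 × 5/8 = 5330.

5330 frames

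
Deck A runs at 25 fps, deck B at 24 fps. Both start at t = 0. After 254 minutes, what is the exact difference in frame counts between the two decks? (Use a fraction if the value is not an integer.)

15240 frames

254 min = 15240 s.
A emits 25 × 15240 = 381000 frames; B emits 24 × 15240 = 365760.
Difference = 15240 frames; B is behind A.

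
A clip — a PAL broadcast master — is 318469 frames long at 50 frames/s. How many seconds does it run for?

Running time = 318469 / (50) = 6369.38 s.

6369.38 seconds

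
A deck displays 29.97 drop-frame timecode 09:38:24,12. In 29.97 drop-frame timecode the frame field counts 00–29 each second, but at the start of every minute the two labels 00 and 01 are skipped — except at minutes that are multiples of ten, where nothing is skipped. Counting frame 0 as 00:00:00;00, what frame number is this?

1040090

Complete 10-minute blocks: 57, each 17982 frames → 1024974.
Remaining 8 whole minutes in the current block: 1800 + 7 × 1798 = 14386 frames.
Within the current minute: 24 × 30 + 12 − 2 = 730 (labels ;00/;01 skipped at this minute). Total = 1024974 + 14386 + 730 = 1040090.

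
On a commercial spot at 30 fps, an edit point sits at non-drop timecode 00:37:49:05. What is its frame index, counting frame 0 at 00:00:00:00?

frame 68075

Total seconds to the label: (0 × 3600 + 37 × 60 + 49) = 2269.
Frame index = 2269 × 30 + 5 = 68075.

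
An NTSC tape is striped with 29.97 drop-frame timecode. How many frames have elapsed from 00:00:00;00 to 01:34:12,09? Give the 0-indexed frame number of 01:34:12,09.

As if non-drop at 30 labels/s: (1 × 3600 + 34 × 60 + 12) × 30 + 9 = 169569.
Minute boundaries passed: 94; those not divisible by 10: 94 − 9 = 85; dropped labels = 2 × 85 = 170.
Actual frame index = 169569 − 170 = 169399.

169399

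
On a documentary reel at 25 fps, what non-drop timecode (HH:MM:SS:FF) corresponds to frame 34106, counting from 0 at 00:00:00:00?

00:22:44:06

34106 ÷ 25 = 1364 full seconds, remainder 6 frames.
1364 s = 0 h 22 min 44 s.
Timecode: 00:22:44:06.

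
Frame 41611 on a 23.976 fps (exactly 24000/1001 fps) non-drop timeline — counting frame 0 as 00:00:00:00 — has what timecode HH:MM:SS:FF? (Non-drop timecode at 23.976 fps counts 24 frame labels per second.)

41611 ÷ 24 = 1733 full seconds, remainder 19 frames.
1733 s = 0 h 28 min 53 s.
Timecode: 00:28:53:19.

00:28:53:19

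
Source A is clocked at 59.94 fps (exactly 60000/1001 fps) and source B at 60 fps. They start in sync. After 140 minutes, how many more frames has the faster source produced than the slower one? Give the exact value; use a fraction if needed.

72000/143 frames

140 min = 8400 s.
A emits 60000/1001 × 8400 = 72000000/143 frames; B emits 60 × 8400 = 504000.
Difference = 72000/143 frames (≈ 503.4965); B is ahead of A.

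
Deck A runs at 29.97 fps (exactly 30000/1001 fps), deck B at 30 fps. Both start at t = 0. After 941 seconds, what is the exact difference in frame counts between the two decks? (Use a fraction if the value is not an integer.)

28230/1001 frames

A emits 30000/1001 × 941 = 28230000/1001 frames; B emits 30 × 941 = 28230.
Difference = 28230/1001 frames (≈ 28.2018); B is ahead of A.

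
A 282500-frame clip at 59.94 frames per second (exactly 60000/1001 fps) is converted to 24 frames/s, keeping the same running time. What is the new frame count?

Target frames = source frames × (target rate / source rate) = 282500 × (24)/(60000/1001) = 282500 × 1001/2500 = 113113.

113113 frames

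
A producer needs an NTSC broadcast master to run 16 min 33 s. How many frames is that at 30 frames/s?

29790 frames

16 min 33 s = 993 s.
Frames = 993 × 30 = 29790.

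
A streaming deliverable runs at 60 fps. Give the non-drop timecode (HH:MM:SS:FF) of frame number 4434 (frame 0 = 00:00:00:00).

00:01:13:54

4434 ÷ 60 = 73 full seconds, remainder 54 frames.
73 s = 0 h 1 min 13 s.
Timecode: 00:01:13:54.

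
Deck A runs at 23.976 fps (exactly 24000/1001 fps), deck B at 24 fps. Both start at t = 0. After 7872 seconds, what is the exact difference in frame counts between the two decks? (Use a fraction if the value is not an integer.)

188928/1001 frames

A emits 24000/1001 × 7872 = 188928000/1001 frames; B emits 24 × 7872 = 188928.
Difference = 188928/1001 frames (≈ 188.7393); B is ahead of A.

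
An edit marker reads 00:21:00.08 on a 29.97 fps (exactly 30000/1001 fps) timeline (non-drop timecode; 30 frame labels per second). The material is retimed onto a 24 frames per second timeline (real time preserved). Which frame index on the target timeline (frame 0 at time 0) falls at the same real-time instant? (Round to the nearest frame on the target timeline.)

Source frame index: (0×3600 + 21×60 + 0) × 30 + 8 = 37808.
Real time: 37808 / (30000/1001) = 2365363/1875 s.
Target frame: (2365363/1875) × (24) = 18922904/625 ≈ 30276.646 → 30277.

frame 30277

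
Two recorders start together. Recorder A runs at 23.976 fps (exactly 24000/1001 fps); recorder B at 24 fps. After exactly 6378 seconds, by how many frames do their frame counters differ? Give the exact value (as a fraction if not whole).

A emits 24000/1001 × 6378 = 153072000/1001 frames; B emits 24 × 6378 = 153072.
Difference = 153072/1001 frames (≈ 152.9191); B is ahead of A.

153072/1001 frames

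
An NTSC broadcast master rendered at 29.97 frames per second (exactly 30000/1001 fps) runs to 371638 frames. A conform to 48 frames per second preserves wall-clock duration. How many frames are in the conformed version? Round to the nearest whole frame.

Frames at target rate = 371638 × (48) / (30000/1001) = 372009638/625 ≈ 595215.421.
Nearest whole frame: 595215.

595215 frames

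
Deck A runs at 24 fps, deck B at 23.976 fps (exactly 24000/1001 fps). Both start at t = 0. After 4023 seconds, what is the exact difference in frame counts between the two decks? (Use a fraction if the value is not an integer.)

A emits 24 × 4023 = 96552 frames; B emits 24000/1001 × 4023 = 96552000/1001.
Difference = 96552/1001 frames (≈ 96.4555); B is behind A.

96552/1001 frames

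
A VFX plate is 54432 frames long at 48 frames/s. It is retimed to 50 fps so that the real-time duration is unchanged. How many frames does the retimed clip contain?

56700 frames

Target frames = source frames × (target rate / source rate) = 54432 × (50)/(48) = 54432 × 25/24 = 56700.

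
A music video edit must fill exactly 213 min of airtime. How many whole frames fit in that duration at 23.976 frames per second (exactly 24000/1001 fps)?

306413 frames

213 min = 12780 s.
Frames = 12780 × 24000/1001 = 306720000/1001 ≈ 306413.5864.
Complete frames: 306413.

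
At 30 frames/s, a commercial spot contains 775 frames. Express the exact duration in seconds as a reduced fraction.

Running time = 775 ÷ (30) = 775 × 1/30 = 155/6 s.

155/6 seconds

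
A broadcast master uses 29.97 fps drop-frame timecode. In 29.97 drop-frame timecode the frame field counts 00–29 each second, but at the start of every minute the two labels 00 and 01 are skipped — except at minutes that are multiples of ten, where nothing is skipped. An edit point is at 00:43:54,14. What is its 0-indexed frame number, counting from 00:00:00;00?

78956

As if non-drop at 30 labels/s: (0 × 3600 + 43 × 60 + 54) × 30 + 14 = 79034.
Minute boundaries passed: 43; those not divisible by 10: 43 − 4 = 39; dropped labels = 2 × 39 = 78.
Actual frame index = 79034 − 78 = 78956.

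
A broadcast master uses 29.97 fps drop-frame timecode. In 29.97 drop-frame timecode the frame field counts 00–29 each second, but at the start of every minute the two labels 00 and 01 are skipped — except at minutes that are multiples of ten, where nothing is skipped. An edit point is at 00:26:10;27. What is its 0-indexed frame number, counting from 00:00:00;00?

As if non-drop at 30 labels/s: (0 × 3600 + 26 × 60 + 10) × 30 + 27 = 47127.
Minute boundaries passed: 26; those not divisible by 10: 26 − 2 = 24; dropped labels = 2 × 24 = 48.
Actual frame index = 47127 − 48 = 47079.

47079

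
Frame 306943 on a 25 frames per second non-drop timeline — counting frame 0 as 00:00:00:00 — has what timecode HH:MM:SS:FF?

306943 ÷ 25 = 12277 full seconds, remainder 18 frames.
12277 s = 3 h 24 min 37 s.
Timecode: 03:24:37:18.

03:24:37:18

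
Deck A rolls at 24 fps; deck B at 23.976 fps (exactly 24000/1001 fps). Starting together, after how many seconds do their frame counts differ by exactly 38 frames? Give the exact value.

The gap grows by |24000/1001 − 24| = 24/1001 frames per second.
Time for a 38-frame gap: 38 ÷ (24/1001) = 19019/12 s.

19019/12 seconds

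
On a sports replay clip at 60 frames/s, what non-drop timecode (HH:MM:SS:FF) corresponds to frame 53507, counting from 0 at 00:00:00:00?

00:14:51:47

53507 ÷ 60 = 891 full seconds, remainder 47 frames.
891 s = 0 h 14 min 51 s.
Timecode: 00:14:51:47.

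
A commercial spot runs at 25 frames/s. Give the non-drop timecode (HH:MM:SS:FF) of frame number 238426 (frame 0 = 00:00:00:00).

238426 ÷ 25 = 9537 full seconds, remainder 1 frame.
9537 s = 2 h 38 min 57 s.
Timecode: 02:38:57:01.

02:38:57:01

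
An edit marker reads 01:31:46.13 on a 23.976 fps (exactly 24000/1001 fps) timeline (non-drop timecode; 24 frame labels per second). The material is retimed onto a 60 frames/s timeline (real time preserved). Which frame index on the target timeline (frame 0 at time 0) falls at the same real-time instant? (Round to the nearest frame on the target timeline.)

frame 330723

Source frame index: (1×3600 + 31×60 + 46) × 24 + 13 = 132157.
Real time: 132157 / (24000/1001) = 132289157/24000 s.
Target frame: (132289157/24000) × (60) = 132289157/400 ≈ 330722.893 → 330723.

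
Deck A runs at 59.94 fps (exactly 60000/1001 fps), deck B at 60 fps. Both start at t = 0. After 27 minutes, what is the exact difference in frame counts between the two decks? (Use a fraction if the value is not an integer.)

97200/1001 frames

27 min = 1620 s.
A emits 60000/1001 × 1620 = 97200000/1001 frames; B emits 60 × 1620 = 97200.
Difference = 97200/1001 frames (≈ 97.1029); B is ahead of A.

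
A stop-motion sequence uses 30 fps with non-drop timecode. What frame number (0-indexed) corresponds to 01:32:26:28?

166408

Total seconds to the label: (1 × 3600 + 32 × 60 + 26) = 5546.
Frame index = 5546 × 30 + 28 = 166408.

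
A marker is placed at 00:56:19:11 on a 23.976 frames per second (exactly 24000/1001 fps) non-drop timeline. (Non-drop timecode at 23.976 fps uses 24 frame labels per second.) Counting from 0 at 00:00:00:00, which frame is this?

Total seconds to the label: (0 × 3600 + 56 × 60 + 19) = 3379.
Frame index = 3379 × 24 + 11 = 81107.

81107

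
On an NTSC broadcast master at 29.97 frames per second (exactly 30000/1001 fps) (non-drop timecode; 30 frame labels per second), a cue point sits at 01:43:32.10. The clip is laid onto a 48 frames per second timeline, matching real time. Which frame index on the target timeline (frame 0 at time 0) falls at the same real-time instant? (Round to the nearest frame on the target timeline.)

frame 298490

Source frame index: (1×3600 + 43×60 + 32) × 30 + 10 = 186370.
Real time: 186370 / (30000/1001) = 18655637/3000 s.
Target frame: (18655637/3000) × (48) = 37311274/125 ≈ 298490.192 → 298490.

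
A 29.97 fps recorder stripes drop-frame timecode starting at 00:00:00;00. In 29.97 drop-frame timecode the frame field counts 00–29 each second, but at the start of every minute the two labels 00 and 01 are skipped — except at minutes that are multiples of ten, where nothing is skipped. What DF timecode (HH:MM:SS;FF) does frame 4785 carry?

Each 10-minute DF block holds 10 × 60 × 30 − 9 × 2 = 17982 frames. 4785 ÷ 17982 → 0 full blocks, remainder 4785.
Within the partial block the first minute is 1800 frames and each further minute 1798, so 2 further minute boundaries passed. Total skipped labels = 18 × 0 + 2 × 2 = 4.
Non-drop label index = 4785 + 4 = 4789; at 30 labels/s that is 00:02:39:19, i.e. DF 00:02:39;19.

00:02:39;19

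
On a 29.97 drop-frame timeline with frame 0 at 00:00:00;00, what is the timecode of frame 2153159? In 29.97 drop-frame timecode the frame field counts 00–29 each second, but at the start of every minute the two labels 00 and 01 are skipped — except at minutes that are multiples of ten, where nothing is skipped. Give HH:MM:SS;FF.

19:57:23;25

Ten DF minutes hold 17982 frames, so frame 2153159 lies in block 119 (frames 2139858–2157839) with 13301 frames into that block.
The block's first minute is 1800 frames and the rest 1798 each; 13301 frames reaches minute 7, so 119 × 18 + 7 × 2 = 2156 labels have been skipped so far.
Adding those back, label number 2153159 + 2156 = 2155315 at 30 labels/s is 71843 s + 25 f = 19 h 57 min 23 s frame 25, i.e. 19:57:23;25.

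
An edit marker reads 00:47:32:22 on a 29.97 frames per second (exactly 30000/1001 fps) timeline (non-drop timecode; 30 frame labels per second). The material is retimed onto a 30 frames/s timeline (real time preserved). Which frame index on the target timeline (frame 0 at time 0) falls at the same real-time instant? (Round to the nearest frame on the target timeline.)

frame 85668

Source frame index: (0×3600 + 47×60 + 32) × 30 + 22 = 85582.
Real time: 85582 / (30000/1001) = 42833791/15000 s.
Target frame: (42833791/15000) × (30) = 42833791/500 ≈ 85667.582 → 85668.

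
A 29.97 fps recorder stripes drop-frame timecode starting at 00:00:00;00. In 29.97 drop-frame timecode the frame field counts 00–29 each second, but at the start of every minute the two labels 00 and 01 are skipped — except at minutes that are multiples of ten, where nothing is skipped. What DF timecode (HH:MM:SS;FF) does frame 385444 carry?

Ten DF minutes hold 17982 frames, so frame 385444 lies in block 21 (frames 377622–395603) with 7822 frames into that block.
The block's first minute is 1800 frames and the rest 1798 each; 7822 frames reaches minute 4, so 21 × 18 + 4 × 2 = 386 labels have been skipped so far.
Adding those back, label number 385444 + 386 = 385830 at 30 labels/s is 12861 s + 0 f = 3 h 34 min 21 s frame 0, i.e. 03:34:21;00.

03:34:21;00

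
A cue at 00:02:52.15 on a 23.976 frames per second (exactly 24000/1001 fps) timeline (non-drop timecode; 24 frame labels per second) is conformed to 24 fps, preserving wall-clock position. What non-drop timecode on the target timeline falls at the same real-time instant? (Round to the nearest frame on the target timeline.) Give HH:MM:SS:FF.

00:02:52:19

Source frame index: (0×3600 + 2×60 + 52) × 24 + 15 = 4143.
Real time: 4143 / (24000/1001) = 1382381/8000 s.
Target frame: (1382381/8000) × (24) = 4147143/1000 ≈ 4147.143 → 4147.
At 24 labels/s: frame 4147 → 00:02:52:19.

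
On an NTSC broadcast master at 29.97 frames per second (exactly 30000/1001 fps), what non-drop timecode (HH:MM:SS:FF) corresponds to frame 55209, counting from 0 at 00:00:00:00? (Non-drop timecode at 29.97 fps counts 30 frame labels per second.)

55209 ÷ 30 = 1840 full seconds, remainder 9 frames.
1840 s = 0 h 30 min 40 s.
Timecode: 00:30:40:09.

00:30:40:09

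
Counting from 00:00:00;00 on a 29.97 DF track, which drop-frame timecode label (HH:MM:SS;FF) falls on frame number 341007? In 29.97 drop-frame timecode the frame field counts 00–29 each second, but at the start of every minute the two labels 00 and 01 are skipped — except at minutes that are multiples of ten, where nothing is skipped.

Ten DF minutes hold 17982 frames, so frame 341007 lies in block 18 (frames 323676–341657) with 17331 frames into that block.
The block's first minute is 1800 frames and the rest 1798 each; 17331 frames reaches minute 9, so 18 × 18 + 9 × 2 = 342 labels have been skipped so far.
Adding those back, label number 341007 + 342 = 341349 at 30 labels/s is 11378 s + 9 f = 3 h 9 min 38 s frame 9, i.e. 03:09:38;09.

03:09:38;09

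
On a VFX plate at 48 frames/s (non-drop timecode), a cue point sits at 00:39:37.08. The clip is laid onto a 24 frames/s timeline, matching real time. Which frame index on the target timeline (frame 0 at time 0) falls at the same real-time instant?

frame 57052

Source frame index: (0×3600 + 39×60 + 37) × 48 + 8 = 114104.
Real time: 114104 / (48) = 14263/6 s.
Target frame: (14263/6) × (24) = 57052.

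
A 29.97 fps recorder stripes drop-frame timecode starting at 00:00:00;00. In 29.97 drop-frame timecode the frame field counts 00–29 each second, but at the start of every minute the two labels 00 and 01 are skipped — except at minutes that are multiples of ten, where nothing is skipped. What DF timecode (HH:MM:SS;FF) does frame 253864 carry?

Ten DF minutes hold 17982 frames, so frame 253864 lies in block 14 (frames 251748–269729) with 2116 frames into that block.
The block's first minute is 1800 frames and the rest 1798 each; 2116 frames reaches minute 1, so 14 × 18 + 1 × 2 = 254 labels have been skipped so far.
Adding those back, label number 253864 + 254 = 254118 at 30 labels/s is 8470 s + 18 f = 2 h 21 min 10 s frame 18, i.e. 02:21:10;18.

02:21:10;18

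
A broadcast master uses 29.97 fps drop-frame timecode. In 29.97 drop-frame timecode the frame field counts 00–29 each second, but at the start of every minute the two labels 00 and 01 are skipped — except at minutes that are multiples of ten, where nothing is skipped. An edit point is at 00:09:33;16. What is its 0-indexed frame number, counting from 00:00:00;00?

17188

Complete 10-minute blocks: 0, each 17982 frames → 0.
Remaining 9 whole minutes in the current block: 1800 + 8 × 1798 = 16184 frames.
Within the current minute: 33 × 30 + 16 − 2 = 1004 (labels ;00/;01 skipped at this minute). Total = 0 + 16184 + 1004 = 17188.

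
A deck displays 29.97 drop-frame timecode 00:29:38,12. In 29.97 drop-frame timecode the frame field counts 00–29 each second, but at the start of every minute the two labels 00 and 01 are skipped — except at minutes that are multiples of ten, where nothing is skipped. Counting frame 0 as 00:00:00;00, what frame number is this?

53298

Complete 10-minute blocks: 2, each 17982 frames → 35964.
Remaining 9 whole minutes in the current block: 1800 + 8 × 1798 = 16184 frames.
Within the current minute: 38 × 30 + 12 − 2 = 1150 (labels ;00/;01 skipped at this minute). Total = 35964 + 16184 + 1150 = 53298.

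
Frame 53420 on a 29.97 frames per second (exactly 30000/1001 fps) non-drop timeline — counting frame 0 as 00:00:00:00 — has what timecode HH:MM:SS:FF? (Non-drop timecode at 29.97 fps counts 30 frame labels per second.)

53420 ÷ 30 = 1780 full seconds, remainder 20 frames.
1780 s = 0 h 29 min 40 s.
Timecode: 00:29:40:20.

00:29:40:20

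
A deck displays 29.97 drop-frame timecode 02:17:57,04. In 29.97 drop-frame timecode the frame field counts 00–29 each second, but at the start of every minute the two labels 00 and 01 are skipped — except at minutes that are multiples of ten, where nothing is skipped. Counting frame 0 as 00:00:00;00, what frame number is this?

248066

As if non-drop at 30 labels/s: (2 × 3600 + 17 × 60 + 57) × 30 + 4 = 248314.
Minute boundaries passed: 137; those not divisible by 10: 137 − 13 = 124; dropped labels = 2 × 124 = 248.
Actual frame index = 248314 − 248 = 248066.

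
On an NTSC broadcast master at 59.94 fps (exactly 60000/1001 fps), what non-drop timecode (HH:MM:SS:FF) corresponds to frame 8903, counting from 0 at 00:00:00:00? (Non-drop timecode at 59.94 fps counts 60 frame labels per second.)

8903 ÷ 60 = 148 full seconds, remainder 23 frames.
148 s = 0 h 2 min 28 s.
Timecode: 00:02:28:23.

00:02:28:23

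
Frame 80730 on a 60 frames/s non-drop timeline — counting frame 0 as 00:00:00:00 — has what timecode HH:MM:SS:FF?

80730 ÷ 60 = 1345 full seconds, remainder 30 frames.
1345 s = 0 h 22 min 25 s.
Timecode: 00:22:25:30.

00:22:25:30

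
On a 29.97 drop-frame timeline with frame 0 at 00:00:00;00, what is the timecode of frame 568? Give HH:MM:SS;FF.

00:00:18;28

Ten DF minutes hold 17982 frames, so frame 568 lies in block 0 (frames 0–17981) with 568 frames into that block.
The block's first minute is 1800 frames and the rest 1798 each; 568 frames reaches minute 0, so 0 × 18 + 0 × 2 = 0 labels have been skipped so far.
Adding those back, label number 568 + 0 = 568 at 30 labels/s is 18 s + 28 f = 0 h 0 min 18 s frame 28, i.e. 00:00:18;28.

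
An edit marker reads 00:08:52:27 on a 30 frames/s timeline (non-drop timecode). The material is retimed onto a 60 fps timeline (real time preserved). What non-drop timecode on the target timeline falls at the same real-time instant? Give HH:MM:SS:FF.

Source frame index: (0×3600 + 8×60 + 52) × 30 + 27 = 15987.
Real time: 15987 / (30) = 5329/10 s.
Target frame: (5329/10) × (60) = 31974.
At 60 labels/s: frame 31974 → 00:08:52:54.

00:08:52:54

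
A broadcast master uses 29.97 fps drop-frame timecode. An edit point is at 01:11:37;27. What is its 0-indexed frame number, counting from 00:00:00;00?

As if non-drop at 30 labels/s: (1 × 3600 + 11 × 60 + 37) × 30 + 27 = 128937.
Minute boundaries passed: 71; those not divisible by 10: 71 − 7 = 64; dropped labels = 2 × 64 = 128.
Actual frame index = 128937 − 128 = 128809.

128809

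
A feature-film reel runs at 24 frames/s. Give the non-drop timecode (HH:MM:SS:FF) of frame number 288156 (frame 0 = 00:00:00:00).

03:20:06:12

288156 ÷ 24 = 12006 full seconds, remainder 12 frames.
12006 s = 3 h 20 min 6 s.
Timecode: 03:20:06:12.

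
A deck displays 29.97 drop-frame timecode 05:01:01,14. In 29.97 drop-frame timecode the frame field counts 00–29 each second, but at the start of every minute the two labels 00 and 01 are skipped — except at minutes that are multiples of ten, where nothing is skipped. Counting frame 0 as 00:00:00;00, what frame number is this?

541302

As if non-drop at 30 labels/s: (5 × 3600 + 1 × 60 + 1) × 30 + 14 = 541844.
Minute boundaries passed: 301; those not divisible by 10: 301 − 30 = 271; dropped labels = 2 × 271 = 542.
Actual frame index = 541844 − 542 = 541302.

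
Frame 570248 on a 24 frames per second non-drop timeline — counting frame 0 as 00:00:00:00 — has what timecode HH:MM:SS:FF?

570248 ÷ 24 = 23760 full seconds, remainder 8 frames.
23760 s = 6 h 36 min 0 s.
Timecode: 06:36:00:08.

06:36:00:08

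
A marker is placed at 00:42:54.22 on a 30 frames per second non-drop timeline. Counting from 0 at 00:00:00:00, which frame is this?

Total seconds to the label: (0 × 3600 + 42 × 60 + 54) = 2574.
Frame index = 2574 × 30 + 22 = 77242.

frame 77242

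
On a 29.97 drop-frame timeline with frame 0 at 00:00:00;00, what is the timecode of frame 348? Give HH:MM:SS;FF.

Ten DF minutes hold 17982 frames, so frame 348 lies in block 0 (frames 0–17981) with 348 frames into that block.
The block's first minute is 1800 frames and the rest 1798 each; 348 frames reaches minute 0, so 0 × 18 + 0 × 2 = 0 labels have been skipped so far.
Adding those back, label number 348 + 0 = 348 at 30 labels/s is 11 s + 18 f = 0 h 0 min 11 s frame 18, i.e. 00:00:11;18.

00:00:11;18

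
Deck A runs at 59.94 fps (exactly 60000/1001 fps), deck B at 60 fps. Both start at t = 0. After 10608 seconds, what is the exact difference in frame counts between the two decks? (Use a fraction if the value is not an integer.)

48960/77 frames

A emits 60000/1001 × 10608 = 48960000/77 frames; B emits 60 × 10608 = 636480.
Difference = 48960/77 frames (≈ 635.8442); B is ahead of A.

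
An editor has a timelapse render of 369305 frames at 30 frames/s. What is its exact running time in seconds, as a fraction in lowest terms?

73861/6 seconds

Running time = 369305 ÷ (30) = 369305 × 1/30 = 73861/6 s.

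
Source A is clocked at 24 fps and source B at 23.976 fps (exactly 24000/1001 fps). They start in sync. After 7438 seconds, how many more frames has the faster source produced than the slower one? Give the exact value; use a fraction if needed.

178512/1001 frames

A emits 24 × 7438 = 178512 frames; B emits 24000/1001 × 7438 = 178512000/1001.
Difference = 178512/1001 frames (≈ 178.3337); B is behind A.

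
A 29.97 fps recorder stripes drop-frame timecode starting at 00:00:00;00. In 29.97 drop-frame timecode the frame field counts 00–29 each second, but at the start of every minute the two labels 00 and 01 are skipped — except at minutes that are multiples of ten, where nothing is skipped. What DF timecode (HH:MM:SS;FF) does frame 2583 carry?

Each 10-minute DF block holds 10 × 60 × 30 − 9 × 2 = 17982 frames. 2583 ÷ 17982 → 0 full blocks, remainder 2583.
Within the partial block the first minute is 1800 frames and each further minute 1798, so 1 further minute boundary passed. Total skipped labels = 18 × 0 + 2 × 1 = 2.
Non-drop label index = 2583 + 2 = 2585; at 30 labels/s that is 00:01:26:05, i.e. DF 00:01:26;05.

00:01:26;05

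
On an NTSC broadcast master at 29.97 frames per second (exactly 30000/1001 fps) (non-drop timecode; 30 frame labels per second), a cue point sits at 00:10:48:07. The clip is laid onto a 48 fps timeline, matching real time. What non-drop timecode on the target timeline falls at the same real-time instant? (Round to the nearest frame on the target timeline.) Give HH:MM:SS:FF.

00:10:48:42

Source frame index: (0×3600 + 10×60 + 48) × 30 + 7 = 19447.
Real time: 19447 / (30000/1001) = 19466447/30000 s.
Target frame: (19466447/30000) × (48) = 19466447/625 ≈ 31146.315 → 31146.
At 48 labels/s: frame 31146 → 00:10:48:42.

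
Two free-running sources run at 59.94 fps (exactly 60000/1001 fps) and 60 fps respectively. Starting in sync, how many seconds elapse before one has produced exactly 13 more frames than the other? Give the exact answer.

The gap grows by |60 − 60000/1001| = 60/1001 frames per second.
Time for a 13-frame gap: 13 ÷ (60/1001) = 13013/60 s.

13013/60 seconds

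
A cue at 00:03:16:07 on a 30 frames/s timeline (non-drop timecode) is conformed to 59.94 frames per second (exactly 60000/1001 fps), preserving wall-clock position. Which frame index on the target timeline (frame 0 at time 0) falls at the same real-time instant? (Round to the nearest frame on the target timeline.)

frame 11762

Source frame index: (0×3600 + 3×60 + 16) × 30 + 7 = 5887.
Real time: 5887 / (30) = 5887/30 s.
Target frame: (5887/30) × (60000/1001) = 1682000/143 ≈ 11762.238 → 11762.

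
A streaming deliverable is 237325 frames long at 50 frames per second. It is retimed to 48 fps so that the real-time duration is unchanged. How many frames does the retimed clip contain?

227832 frames

Target frames = source frames × (target rate / source rate) = 237325 × (48)/(50) = 237325 × 24/25 = 227832.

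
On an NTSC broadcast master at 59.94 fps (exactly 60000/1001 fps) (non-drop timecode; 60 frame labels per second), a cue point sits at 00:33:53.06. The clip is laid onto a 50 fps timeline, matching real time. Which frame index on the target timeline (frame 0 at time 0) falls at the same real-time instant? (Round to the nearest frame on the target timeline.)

Source frame index: (0×3600 + 33×60 + 53) × 60 + 6 = 121986.
Real time: 121986 / (60000/1001) = 20351331/10000 s.
Target frame: (20351331/10000) × (50) = 20351331/200 ≈ 101756.655 → 101757.

frame 101757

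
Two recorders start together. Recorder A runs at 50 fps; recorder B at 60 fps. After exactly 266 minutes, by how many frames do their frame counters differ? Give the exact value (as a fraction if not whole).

266 min = 15960 s.
A emits 50 × 15960 = 798000 frames; B emits 60 × 15960 = 957600.
Difference = 159600 frames; B is ahead of A.

159600 frames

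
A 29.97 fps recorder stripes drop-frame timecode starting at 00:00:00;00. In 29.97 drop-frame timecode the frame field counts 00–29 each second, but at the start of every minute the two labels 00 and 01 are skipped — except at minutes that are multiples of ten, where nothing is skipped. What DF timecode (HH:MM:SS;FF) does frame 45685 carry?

00:25:24;11

Ten DF minutes hold 17982 frames, so frame 45685 lies in block 2 (frames 35964–53945) with 9721 frames into that block.
The block's first minute is 1800 frames and the rest 1798 each; 9721 frames reaches minute 5, so 2 × 18 + 5 × 2 = 46 labels have been skipped so far.
Adding those back, label number 45685 + 46 = 45731 at 30 labels/s is 1524 s + 11 f = 0 h 25 min 24 s frame 11, i.e. 00:25:24;11.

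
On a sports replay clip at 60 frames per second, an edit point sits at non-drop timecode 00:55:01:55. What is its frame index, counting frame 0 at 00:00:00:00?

Total seconds to the label: (0 × 3600 + 55 × 60 + 1) = 3301.
Frame index = 3301 × 60 + 55 = 198115.

198115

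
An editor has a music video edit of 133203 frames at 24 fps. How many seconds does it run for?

Running time = 133203 / (24) = 5550.125 s.

5550.125 seconds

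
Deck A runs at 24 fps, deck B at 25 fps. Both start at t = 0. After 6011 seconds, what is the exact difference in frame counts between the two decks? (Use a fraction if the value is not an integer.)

6011 frames

A emits 24 × 6011 = 144264 frames; B emits 25 × 6011 = 150275.
Difference = 6011 frames; B is ahead of A.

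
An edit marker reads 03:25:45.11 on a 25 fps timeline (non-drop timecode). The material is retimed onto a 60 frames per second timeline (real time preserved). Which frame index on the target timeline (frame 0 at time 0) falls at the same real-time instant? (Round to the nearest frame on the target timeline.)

frame 740726

Source frame index: (3×3600 + 25×60 + 45) × 25 + 11 = 308636.
Real time: 308636 / (25) = 308636/25 s.
Target frame: (308636/25) × (60) = 3703632/5 ≈ 740726.400 → 740726.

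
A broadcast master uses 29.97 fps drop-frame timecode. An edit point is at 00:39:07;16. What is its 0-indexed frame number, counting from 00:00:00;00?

70354

Complete 10-minute blocks: 3, each 17982 frames → 53946.
Remaining 9 whole minutes in the current block: 1800 + 8 × 1798 = 16184 frames.
Within the current minute: 7 × 30 + 16 − 2 = 224 (labels ;00/;01 skipped at this minute). Total = 53946 + 16184 + 224 = 70354.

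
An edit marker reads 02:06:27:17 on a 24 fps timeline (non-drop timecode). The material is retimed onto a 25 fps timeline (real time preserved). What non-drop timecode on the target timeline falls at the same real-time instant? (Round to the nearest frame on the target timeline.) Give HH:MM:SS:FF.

02:06:27:18

Source frame index: (2×3600 + 6×60 + 27) × 24 + 17 = 182105.
Real time: 182105 / (24) = 182105/24 s.
Target frame: (182105/24) × (25) = 4552625/24 ≈ 189692.708 → 189693.
At 25 labels/s: frame 189693 → 02:06:27:18.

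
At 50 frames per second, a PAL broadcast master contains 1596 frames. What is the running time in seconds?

31.92 seconds

Running time = 1596 / (50) = 31.92 s.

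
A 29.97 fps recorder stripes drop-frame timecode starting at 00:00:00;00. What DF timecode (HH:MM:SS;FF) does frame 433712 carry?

Each 10-minute DF block holds 10 × 60 × 30 − 9 × 2 = 17982 frames. 433712 ÷ 17982 → 24 full blocks, remainder 2144.
Within the partial block the first minute is 1800 frames and each further minute 1798, so 1 further minute boundary passed. Total skipped labels = 18 × 24 + 2 × 1 = 434.
Non-drop label index = 433712 + 434 = 434146; at 30 labels/s that is 04:01:11:16, i.e. DF 04:01:11;16.

04:01:11;16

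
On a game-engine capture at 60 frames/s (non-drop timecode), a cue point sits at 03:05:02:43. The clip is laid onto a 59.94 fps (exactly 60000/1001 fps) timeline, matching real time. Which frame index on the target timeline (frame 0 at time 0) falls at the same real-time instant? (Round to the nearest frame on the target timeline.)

frame 665498

Source frame index: (3×3600 + 5×60 + 2) × 60 + 43 = 666163.
Real time: 666163 / (60) = 666163/60 s.
Target frame: (666163/60) × (60000/1001) = 666163000/1001 ≈ 665497.502 → 665498.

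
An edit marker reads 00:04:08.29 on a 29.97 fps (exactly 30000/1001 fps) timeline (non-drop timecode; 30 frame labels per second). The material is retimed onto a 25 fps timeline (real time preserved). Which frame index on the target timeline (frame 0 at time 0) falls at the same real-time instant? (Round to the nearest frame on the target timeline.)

Source frame index: (0×3600 + 4×60 + 8) × 30 + 29 = 7469.
Real time: 7469 / (30000/1001) = 7476469/30000 s.
Target frame: (7476469/30000) × (25) = 7476469/1200 ≈ 6230.391 → 6230.

frame 6230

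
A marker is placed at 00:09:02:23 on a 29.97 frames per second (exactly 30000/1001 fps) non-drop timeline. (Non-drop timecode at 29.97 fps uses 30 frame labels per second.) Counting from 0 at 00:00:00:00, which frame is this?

16283

Total seconds to the label: (0 × 3600 + 9 × 60 + 2) = 542.
Frame index = 542 × 30 + 23 = 16283.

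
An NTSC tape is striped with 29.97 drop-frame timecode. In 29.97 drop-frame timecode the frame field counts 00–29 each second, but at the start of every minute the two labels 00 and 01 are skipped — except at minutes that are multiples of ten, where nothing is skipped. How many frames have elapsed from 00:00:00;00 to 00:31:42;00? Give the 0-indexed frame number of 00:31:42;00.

As if non-drop at 30 labels/s: (0 × 3600 + 31 × 60 + 42) × 30 + 0 = 57060.
Minute boundaries passed: 31; those not divisible by 10: 31 − 3 = 28; dropped labels = 2 × 28 = 56.
Actual frame index = 57060 − 56 = 57004.

57004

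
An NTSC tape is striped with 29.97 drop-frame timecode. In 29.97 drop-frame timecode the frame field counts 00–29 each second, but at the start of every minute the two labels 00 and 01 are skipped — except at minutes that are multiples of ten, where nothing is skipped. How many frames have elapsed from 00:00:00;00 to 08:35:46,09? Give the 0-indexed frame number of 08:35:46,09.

As if non-drop at 30 labels/s: (8 × 3600 + 35 × 60 + 46) × 30 + 9 = 928389.
Minute boundaries passed: 515; those not divisible by 10: 515 − 51 = 464; dropped labels = 2 × 464 = 928.
Actual frame index = 928389 − 928 = 927461.

927461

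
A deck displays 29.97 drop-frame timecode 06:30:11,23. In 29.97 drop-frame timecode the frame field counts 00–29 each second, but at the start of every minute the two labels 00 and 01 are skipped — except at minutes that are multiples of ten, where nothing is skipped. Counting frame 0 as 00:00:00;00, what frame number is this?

701651

Complete 10-minute blocks: 39, each 17982 frames → 701298.
Remaining 0 whole minutes in the current block: 0 frames.
Within the current minute: 11 × 30 + 23 = 353. Total = 701298 + 0 + 353 = 701651.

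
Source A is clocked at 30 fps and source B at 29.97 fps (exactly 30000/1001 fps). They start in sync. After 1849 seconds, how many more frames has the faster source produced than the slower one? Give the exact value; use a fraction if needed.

55470/1001 frames

A emits 30 × 1849 = 55470 frames; B emits 30000/1001 × 1849 = 55470000/1001.
Difference = 55470/1001 frames (≈ 55.4146); B is behind A.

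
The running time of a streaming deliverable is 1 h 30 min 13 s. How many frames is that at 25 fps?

135325 frames

1 h 30 min 13 s = 5413 s.
Frames = 5413 × 25 = 135325.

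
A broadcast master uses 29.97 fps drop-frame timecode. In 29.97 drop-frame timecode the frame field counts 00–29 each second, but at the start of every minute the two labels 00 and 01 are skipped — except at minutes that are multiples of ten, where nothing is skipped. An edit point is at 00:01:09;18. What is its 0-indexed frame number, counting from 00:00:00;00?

2086

Complete 10-minute blocks: 0, each 17982 frames → 0.
Remaining 1 whole minute in the current block: 1800 + 0 × 1798 = 1800 frames.
Within the current minute: 9 × 30 + 18 − 2 = 286 (labels ;00/;01 skipped at this minute). Total = 0 + 1800 + 286 = 2086.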